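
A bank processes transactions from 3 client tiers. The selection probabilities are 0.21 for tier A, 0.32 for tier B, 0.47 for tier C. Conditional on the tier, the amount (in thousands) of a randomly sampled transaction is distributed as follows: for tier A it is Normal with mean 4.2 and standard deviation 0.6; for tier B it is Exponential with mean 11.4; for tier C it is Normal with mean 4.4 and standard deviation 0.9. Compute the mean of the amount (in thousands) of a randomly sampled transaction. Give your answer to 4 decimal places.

Component means — A: 4.2; B: 11.4; C: 4.4.
E[X] = 0.21·4.2 + 0.32·11.4 + 0.47·4.4 = 6.598.

6.5980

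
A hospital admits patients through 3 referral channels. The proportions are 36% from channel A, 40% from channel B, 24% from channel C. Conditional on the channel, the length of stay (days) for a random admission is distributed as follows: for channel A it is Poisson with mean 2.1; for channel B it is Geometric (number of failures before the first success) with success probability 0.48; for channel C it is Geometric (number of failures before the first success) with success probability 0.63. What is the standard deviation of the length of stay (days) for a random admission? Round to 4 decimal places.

1.5009

Per component, A: μ=2.1, E[X²]=6.51; B: μ=1.08333, E[X²]=3.43056; C: μ=0.587302, E[X²]=1.27715.
E[X] = 0.36·2.1 + 0.4·1.08333 + 0.24·0.587302 = 1.33029.
E[X²] = 0.36·6.51 + 0.4·3.43056 + 0.24·1.27715 = 4.02234.
Var(X) = E[X²] − (E[X])² = 4.02234 − 1.76966 = 2.25268.
SD(X) = √2.25268 = 1.50089.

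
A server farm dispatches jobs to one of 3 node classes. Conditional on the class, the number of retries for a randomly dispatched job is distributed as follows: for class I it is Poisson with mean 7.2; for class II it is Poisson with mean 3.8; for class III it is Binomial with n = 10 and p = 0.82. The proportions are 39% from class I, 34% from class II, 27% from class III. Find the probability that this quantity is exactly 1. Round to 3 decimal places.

Conditional on each class, P(X = 1): I: 0.00537542; II: 0.0850089; III: 1.62655e-06.
By total probability, P(X = 1) = 0.39·0.00537542 + 0.34·0.0850089 + 0.27·1.62655e-06 = 0.0309999.

0.031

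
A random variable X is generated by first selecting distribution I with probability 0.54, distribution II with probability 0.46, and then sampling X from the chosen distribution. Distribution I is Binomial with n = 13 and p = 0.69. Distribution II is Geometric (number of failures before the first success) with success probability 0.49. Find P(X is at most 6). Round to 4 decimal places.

Conditional on each component, P(X ≤ 6): I: 0.0732747; II: 0.991026.
By total probability, P(X ≤ 6) = 0.54·0.0732747 + 0.46·0.991026 = 0.49544.

0.4954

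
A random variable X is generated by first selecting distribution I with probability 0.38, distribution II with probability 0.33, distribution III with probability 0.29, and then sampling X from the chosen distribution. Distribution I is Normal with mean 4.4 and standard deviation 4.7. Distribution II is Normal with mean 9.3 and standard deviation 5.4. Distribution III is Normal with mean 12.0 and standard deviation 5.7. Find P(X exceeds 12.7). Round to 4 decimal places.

Conditional on each component, P(X > 12.7): I: 0.0387015; II: 0.264468; III: 0.45113.
By total probability, P(X > 12.7) = 0.38·0.0387015 + 0.33·0.264468 + 0.29·0.45113 = 0.232809.

0.2328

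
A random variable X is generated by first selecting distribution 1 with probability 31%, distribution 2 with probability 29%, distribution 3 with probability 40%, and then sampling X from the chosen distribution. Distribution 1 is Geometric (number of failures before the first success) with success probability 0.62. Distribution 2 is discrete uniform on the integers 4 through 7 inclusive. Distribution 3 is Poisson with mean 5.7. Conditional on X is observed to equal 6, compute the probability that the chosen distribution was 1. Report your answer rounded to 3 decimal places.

Likelihoods P(X=6 | ·): 1: 0.00186678; 2: 0.25; 3: 0.159382.
Posterior ∝ prior × likelihood. Numerator for 1: 0.31·0.00186678 = 0.000578702.
Normalizing constant: 0.31·0.00186678 + 0.29·0.25 + 0.4·0.159382 = 0.136831.
P(1 | observation) = 0.000578702 / 0.136831 = 0.00422931.

0.004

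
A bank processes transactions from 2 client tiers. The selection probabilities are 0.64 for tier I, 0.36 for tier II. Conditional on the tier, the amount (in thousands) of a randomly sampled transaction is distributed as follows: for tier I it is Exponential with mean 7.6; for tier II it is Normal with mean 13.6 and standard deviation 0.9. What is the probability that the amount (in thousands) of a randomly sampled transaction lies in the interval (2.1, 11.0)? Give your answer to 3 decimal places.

0.336

Conditional on each tier, P(2.1 < X < 11.0): I: 0.523385; II: 0.00193303.
By total probability, P(2.1 < X < 11.0) = 0.64·0.523385 + 0.36·0.00193303 = 0.335662.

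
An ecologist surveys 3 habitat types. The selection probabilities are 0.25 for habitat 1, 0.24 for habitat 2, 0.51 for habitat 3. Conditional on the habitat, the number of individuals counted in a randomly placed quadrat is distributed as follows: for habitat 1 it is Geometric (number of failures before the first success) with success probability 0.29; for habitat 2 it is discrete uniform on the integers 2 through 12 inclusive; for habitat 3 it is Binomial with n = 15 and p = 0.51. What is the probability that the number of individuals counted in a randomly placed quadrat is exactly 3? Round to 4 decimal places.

0.0537

Conditional on each habitat, P(X = 3): 1: 0.103794; 2: 0.0909091; 3: 0.0115631.
By total probability, P(X = 3) = 0.25·0.103794 + 0.24·0.0909091 + 0.51·0.0115631 = 0.0536639.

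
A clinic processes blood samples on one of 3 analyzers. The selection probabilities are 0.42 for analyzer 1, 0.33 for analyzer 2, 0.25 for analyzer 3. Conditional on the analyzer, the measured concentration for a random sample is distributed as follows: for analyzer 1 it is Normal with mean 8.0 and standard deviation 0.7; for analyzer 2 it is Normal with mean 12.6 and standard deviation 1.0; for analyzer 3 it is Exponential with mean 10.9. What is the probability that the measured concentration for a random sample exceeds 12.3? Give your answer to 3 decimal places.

0.285

Conditional on each analyzer, P(X > 12.3): 1: 4.05251e-10; 2: 0.617911; 3: 0.323537.
By total probability, P(X > 12.3) = 0.42·4.05251e-10 + 0.33·0.617911 + 0.25·0.323537 = 0.284795.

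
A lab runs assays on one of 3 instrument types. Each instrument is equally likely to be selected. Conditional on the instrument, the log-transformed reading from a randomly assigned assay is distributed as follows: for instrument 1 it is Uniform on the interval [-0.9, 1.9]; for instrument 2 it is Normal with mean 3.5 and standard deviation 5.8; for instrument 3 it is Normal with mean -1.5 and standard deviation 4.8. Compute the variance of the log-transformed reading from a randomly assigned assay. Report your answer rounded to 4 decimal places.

Per component, 1: μ=0.5, E[X²]=0.903333; 2: μ=3.5, E[X²]=45.89; 3: μ=-1.5, E[X²]=25.29.
E[X] = 0.333333·0.5 + 0.333333·3.5 + 0.333333·-1.5 = 0.833333.
E[X²] = 0.333333·0.903333 + 0.333333·45.89 + 0.333333·25.29 = 24.0278.
Var(X) = E[X²] − (E[X])² = 24.0278 − 0.694444 = 23.3333.

23.3333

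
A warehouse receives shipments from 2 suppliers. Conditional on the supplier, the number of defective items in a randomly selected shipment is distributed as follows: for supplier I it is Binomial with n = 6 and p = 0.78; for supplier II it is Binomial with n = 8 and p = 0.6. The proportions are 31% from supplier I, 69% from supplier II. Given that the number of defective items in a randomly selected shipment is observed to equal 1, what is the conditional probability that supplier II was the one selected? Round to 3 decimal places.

0.879

Likelihoods P(X=1 | ·): I: 0.0024119; II: 0.00786432.
Posterior ∝ prior × likelihood. Numerator for II: 0.69·0.00786432 = 0.00542638.
Normalizing constant: 0.31·0.0024119 + 0.69·0.00786432 = 0.00617407.
P(II | observation) = 0.00542638 / 0.00617407 = 0.878899.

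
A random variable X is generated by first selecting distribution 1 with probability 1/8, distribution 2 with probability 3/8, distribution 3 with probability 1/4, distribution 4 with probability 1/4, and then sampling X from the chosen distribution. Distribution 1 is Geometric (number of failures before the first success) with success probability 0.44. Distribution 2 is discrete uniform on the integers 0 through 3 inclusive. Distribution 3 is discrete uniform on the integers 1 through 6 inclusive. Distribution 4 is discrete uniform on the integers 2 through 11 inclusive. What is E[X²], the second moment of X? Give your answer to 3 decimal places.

18.293

For each component E[X²] = Var + (mean)², giving 1: 4.5124; 2: 3.5; 3: 15.1667; 4: 50.5.
Overall E[X²] = 0.125·4.5124 + 0.375·3.5 + 0.25·15.1667 + 0.25·50.5 = 18.2932.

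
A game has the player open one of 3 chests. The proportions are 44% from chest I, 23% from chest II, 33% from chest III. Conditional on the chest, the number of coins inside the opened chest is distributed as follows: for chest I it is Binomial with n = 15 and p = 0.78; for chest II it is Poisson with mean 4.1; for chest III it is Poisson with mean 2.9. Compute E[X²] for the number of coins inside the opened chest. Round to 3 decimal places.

69.906

For each component E[X²] = Var + (mean)², giving I: 139.464; II: 20.91; III: 11.31.
Overall E[X²] = 0.44·139.464 + 0.23·20.91 + 0.33·11.31 = 69.9058.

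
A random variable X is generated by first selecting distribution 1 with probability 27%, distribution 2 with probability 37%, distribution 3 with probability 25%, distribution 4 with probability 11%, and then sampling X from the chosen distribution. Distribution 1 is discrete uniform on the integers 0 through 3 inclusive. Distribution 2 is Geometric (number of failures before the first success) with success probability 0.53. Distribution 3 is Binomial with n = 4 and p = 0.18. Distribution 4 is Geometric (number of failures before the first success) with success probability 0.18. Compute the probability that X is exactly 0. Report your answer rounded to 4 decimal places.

0.3964

Conditional on each component, P(X = 0): 1: 0.25; 2: 0.53; 3: 0.452122; 4: 0.18.
By total probability, P(X = 0) = 0.27·0.25 + 0.37·0.53 + 0.25·0.452122 + 0.11·0.18 = 0.39643.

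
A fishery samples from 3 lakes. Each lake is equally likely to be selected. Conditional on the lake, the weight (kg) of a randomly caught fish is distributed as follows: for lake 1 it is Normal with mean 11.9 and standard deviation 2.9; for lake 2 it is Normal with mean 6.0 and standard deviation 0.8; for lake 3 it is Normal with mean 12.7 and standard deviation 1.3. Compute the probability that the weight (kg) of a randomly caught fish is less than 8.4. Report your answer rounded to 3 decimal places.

Conditional on each lake, P(X < 8.4): 1: 0.113736; 2: 0.99865; 3: 0.000470341.
By total probability, P(X < 8.4) = 0.333333·0.113736 + 0.333333·0.99865 + 0.333333·0.000470341 = 0.370952.

0.371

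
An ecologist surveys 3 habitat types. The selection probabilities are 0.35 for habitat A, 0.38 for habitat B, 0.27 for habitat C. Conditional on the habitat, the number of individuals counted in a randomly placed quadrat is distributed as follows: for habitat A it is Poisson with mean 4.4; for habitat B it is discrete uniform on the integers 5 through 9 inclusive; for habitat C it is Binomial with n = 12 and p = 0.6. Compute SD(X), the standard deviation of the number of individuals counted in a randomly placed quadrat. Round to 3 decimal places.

Per component, A: μ=4.4, E[X²]=23.76; B: μ=7, E[X²]=51; C: μ=7.2, E[X²]=54.72.
E[X] = 0.35·4.4 + 0.38·7 + 0.27·7.2 = 6.144.
E[X²] = 0.35·23.76 + 0.38·51 + 0.27·54.72 = 42.4704.
Var(X) = E[X²] − (E[X])² = 42.4704 − 37.7487 = 4.72166.
SD(X) = √4.72166 = 2.17294.

2.173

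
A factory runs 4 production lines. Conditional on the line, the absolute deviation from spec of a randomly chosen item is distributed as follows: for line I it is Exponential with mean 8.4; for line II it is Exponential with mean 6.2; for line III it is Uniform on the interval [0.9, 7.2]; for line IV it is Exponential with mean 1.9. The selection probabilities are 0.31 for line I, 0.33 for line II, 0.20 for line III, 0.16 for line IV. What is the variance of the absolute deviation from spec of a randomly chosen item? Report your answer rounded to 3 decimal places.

40.991

Per component, I: μ=8.4, E[X²]=141.12; II: μ=6.2, E[X²]=76.88; III: μ=4.05, E[X²]=19.71; IV: μ=1.9, E[X²]=7.22.
E[X] = 0.31·8.4 + 0.33·6.2 + 0.2·4.05 + 0.16·1.9 = 5.764.
E[X²] = 0.31·141.12 + 0.33·76.88 + 0.2·19.71 + 0.16·7.22 = 74.2148.
Var(X) = E[X²] − (E[X])² = 74.2148 − 33.2237 = 40.9911.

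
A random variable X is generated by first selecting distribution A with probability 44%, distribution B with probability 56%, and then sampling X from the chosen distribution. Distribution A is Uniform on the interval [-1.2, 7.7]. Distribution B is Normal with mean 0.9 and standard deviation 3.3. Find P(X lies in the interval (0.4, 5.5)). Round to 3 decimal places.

0.520

Conditional on each component, P(0.4 < X < 5.5): A: 0.573034; B: 0.478547.
By total probability, P(0.4 < X < 5.5) = 0.44·0.573034 + 0.56·0.478547 = 0.520121.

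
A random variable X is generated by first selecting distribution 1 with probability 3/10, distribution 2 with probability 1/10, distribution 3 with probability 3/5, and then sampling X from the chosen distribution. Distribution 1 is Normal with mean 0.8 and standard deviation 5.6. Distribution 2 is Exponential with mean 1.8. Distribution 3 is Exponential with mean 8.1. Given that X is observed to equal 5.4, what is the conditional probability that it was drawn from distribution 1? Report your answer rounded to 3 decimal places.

0.272

Likelihoods f(5.4 | ·): 1: 0.0508397; 2: 0.0276595; 3: 0.0633848.
Posterior ∝ prior × likelihood. Numerator for 1: 0.3·0.0508397 = 0.0152519.
Normalizing constant: 0.3·0.0508397 + 0.1·0.0276595 + 0.6·0.0633848 = 0.0560488.
P(1 | observation) = 0.0152519 / 0.0560488 = 0.272119.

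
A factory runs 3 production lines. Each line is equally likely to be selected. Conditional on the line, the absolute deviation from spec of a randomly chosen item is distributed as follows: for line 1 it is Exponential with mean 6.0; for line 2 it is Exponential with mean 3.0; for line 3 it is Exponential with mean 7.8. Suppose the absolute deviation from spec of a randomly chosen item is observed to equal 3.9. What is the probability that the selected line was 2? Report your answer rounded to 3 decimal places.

Likelihoods f(3.9 | ·): 1: 0.0870076; 2: 0.0908439; 3: 0.0777603.
Posterior ∝ prior × likelihood. Numerator for 2: 0.333333·0.0908439 = 0.0302813.
Normalizing constant: 0.333333·0.0870076 + 0.333333·0.0908439 + 0.333333·0.0777603 = 0.085204.
P(2 | observation) = 0.0302813 / 0.085204 = 0.355398.

0.355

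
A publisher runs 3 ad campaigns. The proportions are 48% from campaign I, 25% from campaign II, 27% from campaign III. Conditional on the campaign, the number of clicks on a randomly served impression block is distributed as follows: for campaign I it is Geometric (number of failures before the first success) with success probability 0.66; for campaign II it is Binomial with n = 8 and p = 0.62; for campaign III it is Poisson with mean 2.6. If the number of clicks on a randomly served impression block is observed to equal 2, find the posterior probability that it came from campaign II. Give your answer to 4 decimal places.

Likelihoods P(X=2 | ·): I: 0.076296; II: 0.0324073; III: 0.251045.
Posterior ∝ prior × likelihood. Numerator for II: 0.25·0.0324073 = 0.00810183.
Normalizing constant: 0.48·0.076296 + 0.25·0.0324073 + 0.27·0.251045 = 0.112506.
P(II | observation) = 0.00810183 / 0.112506 = 0.0720124.

0.0720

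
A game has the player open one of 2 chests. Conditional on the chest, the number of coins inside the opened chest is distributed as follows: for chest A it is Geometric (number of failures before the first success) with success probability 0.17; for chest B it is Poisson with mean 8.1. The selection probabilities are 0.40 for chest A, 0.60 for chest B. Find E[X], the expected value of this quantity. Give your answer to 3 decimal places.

6.813

Component means — A: 4.88235; B: 8.1.
E[X] = 0.4·4.88235 + 0.6·8.1 = 6.81294.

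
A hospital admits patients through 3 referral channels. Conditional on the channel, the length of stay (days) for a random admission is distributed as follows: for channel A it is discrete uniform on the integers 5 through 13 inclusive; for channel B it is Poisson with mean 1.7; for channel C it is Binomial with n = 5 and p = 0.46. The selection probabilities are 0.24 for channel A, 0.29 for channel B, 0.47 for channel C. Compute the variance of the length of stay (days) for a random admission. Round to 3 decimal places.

Per component, A: μ=9, E[X²]=87.6667; B: μ=1.7, E[X²]=4.59; C: μ=2.3, E[X²]=6.532.
E[X] = 0.24·9 + 0.29·1.7 + 0.47·2.3 = 3.734.
E[X²] = 0.24·87.6667 + 0.29·4.59 + 0.47·6.532 = 25.4411.
Var(X) = E[X²] − (E[X])² = 25.4411 − 13.9428 = 11.4984.

11.498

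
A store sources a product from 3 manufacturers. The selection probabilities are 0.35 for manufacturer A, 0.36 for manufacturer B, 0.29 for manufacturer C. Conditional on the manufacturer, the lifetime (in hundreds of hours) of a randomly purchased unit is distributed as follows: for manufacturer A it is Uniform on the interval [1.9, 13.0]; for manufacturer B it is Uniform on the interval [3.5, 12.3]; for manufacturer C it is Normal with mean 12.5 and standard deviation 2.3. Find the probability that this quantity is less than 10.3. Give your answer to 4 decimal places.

0.5922

Conditional on each manufacturer, P(X < 10.3): A: 0.756757; B: 0.772727; C: 0.169404.
By total probability, P(X < 10.3) = 0.35·0.756757 + 0.36·0.772727 + 0.29·0.169404 = 0.592174.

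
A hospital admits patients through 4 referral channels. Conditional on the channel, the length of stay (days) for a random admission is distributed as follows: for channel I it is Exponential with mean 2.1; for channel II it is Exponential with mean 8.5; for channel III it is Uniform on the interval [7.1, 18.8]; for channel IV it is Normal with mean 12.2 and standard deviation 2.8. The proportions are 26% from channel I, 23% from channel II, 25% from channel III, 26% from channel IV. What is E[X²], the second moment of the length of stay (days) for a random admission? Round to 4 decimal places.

121.0425

For each component E[X²] = Var + (mean)², giving I: 8.82; II: 144.5; III: 179.11; IV: 156.68.
Overall E[X²] = 0.26·8.82 + 0.23·144.5 + 0.25·179.11 + 0.26·156.68 = 121.042.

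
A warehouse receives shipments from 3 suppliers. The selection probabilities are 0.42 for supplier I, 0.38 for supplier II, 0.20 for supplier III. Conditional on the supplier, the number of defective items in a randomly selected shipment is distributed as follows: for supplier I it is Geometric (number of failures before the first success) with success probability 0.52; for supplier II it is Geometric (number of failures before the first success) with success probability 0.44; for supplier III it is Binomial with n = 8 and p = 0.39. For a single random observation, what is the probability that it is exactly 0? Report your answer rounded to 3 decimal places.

Conditional on each supplier, P(X = 0): I: 0.52; II: 0.44; III: 0.0191707.
By total probability, P(X = 0) = 0.42·0.52 + 0.38·0.44 + 0.2·0.0191707 = 0.389434.

0.389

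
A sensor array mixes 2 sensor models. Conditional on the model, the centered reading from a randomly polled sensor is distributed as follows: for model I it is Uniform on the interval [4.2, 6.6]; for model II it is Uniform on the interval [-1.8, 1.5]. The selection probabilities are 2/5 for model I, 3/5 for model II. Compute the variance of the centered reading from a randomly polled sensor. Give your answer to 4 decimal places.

Per component, I: μ=5.4, E[X²]=29.64; II: μ=-0.15, E[X²]=0.93.
E[X] = 0.4·5.4 + 0.6·-0.15 = 2.07.
E[X²] = 0.4·29.64 + 0.6·0.93 = 12.414.
Var(X) = E[X²] − (E[X])² = 12.414 − 4.2849 = 8.1291.

8.1291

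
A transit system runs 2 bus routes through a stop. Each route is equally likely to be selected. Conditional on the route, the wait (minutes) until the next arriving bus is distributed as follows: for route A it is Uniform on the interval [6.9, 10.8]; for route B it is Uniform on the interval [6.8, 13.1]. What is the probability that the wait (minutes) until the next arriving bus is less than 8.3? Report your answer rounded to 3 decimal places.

0.299

Conditional on each route, P(X < 8.3): A: 0.358974; B: 0.238095.
By total probability, P(X < 8.3) = 0.5·0.358974 + 0.5·0.238095 = 0.298535.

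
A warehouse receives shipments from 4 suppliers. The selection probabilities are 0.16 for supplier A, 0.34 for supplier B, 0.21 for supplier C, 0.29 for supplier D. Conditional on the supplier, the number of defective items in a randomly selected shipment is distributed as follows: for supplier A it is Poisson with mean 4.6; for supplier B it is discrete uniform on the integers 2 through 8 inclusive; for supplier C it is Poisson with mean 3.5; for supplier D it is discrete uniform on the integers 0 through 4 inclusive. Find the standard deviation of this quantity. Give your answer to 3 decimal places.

2.227

Per component, A: μ=4.6, E[X²]=25.76; B: μ=5, E[X²]=29; C: μ=3.5, E[X²]=15.75; D: μ=2, E[X²]=6.
E[X] = 0.16·4.6 + 0.34·5 + 0.21·3.5 + 0.29·2 = 3.751.
E[X²] = 0.16·25.76 + 0.34·29 + 0.21·15.75 + 0.29·6 = 19.0291.
Var(X) = E[X²] − (E[X])² = 19.0291 − 14.07 = 4.9591.
SD(X) = √4.9591 = 2.2269.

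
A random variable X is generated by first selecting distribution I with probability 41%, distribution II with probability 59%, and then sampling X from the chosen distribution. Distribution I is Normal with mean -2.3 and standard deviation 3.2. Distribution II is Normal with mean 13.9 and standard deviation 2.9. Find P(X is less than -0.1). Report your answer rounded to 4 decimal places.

0.3092

Conditional on each component, P(X < -0.1): I: 0.754116; II: 6.90989e-07.
By total probability, P(X < -0.1) = 0.41·0.754116 + 0.59·6.90989e-07 = 0.309188.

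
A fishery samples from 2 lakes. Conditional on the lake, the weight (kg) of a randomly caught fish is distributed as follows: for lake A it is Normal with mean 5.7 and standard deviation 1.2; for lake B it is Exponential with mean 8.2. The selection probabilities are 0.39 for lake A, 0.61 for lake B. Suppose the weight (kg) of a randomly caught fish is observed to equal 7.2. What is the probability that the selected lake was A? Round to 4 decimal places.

Likelihoods f(7.2 | ·): A: 0.152208; B: 0.0506821.
Posterior ∝ prior × likelihood. Numerator for A: 0.39·0.152208 = 0.059361.
Normalizing constant: 0.39·0.152208 + 0.61·0.0506821 = 0.090277.
P(A | observation) = 0.059361 / 0.090277 = 0.657542.

0.6575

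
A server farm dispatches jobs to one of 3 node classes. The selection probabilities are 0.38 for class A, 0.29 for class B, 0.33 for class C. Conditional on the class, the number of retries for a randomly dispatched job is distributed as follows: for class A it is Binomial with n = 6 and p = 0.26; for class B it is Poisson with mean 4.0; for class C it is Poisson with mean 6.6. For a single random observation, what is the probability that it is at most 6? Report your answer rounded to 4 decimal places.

Conditional on each class, P(X ≤ 6): A: 1; B: 0.889326; C: 0.510839.
By total probability, P(X ≤ 6) = 0.38·1 + 0.29·0.889326 + 0.33·0.510839 = 0.806482.

0.8065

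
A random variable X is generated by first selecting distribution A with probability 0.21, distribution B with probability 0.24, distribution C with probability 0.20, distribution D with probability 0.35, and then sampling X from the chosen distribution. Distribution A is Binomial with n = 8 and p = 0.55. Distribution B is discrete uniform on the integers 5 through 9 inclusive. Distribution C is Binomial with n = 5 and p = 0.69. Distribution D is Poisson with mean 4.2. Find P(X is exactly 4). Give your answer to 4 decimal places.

Conditional on each component, P(X = 4): A: 0.262663; B: 0; C: 0.35134; D: 0.194424.
By total probability, P(X = 4) = 0.21·0.262663 + 0.24·0 + 0.2·0.35134 + 0.35·0.194424 = 0.193476.

0.1935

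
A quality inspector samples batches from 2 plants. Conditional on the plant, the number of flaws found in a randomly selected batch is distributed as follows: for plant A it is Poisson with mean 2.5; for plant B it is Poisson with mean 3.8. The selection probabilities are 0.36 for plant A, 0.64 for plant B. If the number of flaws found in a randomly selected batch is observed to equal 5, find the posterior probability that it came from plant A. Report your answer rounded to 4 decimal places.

0.2028

Likelihoods P(X=5 | ·): A: 0.0668009; B: 0.147713.
Posterior ∝ prior × likelihood. Numerator for A: 0.36·0.0668009 = 0.0240483.
Normalizing constant: 0.36·0.0668009 + 0.64·0.147713 = 0.118584.
P(A | observation) = 0.0240483 / 0.118584 = 0.202795.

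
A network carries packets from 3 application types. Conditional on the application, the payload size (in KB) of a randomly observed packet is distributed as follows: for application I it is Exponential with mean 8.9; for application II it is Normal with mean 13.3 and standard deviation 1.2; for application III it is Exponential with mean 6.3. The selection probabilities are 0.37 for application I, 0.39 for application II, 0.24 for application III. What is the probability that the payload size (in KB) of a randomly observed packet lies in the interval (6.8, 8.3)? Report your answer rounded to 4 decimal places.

Conditional on each application, P(6.8 < X < 8.3): I: 0.0722432; II: 1.54239e-05; III: 0.0719966.
By total probability, P(6.8 < X < 8.3) = 0.37·0.0722432 + 0.39·1.54239e-05 + 0.24·0.0719966 = 0.0440152.

0.0440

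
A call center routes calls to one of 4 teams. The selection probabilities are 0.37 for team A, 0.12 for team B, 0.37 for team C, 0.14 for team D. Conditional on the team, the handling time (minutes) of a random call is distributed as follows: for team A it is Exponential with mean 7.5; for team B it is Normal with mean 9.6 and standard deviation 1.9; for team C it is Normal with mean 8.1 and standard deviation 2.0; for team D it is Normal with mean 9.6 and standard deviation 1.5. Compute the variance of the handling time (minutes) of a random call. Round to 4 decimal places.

23.7307

Per component, A: μ=7.5, E[X²]=112.5; B: μ=9.6, E[X²]=95.77; C: μ=8.1, E[X²]=69.61; D: μ=9.6, E[X²]=94.41.
E[X] = 0.37·7.5 + 0.12·9.6 + 0.37·8.1 + 0.14·9.6 = 8.268.
E[X²] = 0.37·112.5 + 0.12·95.77 + 0.37·69.61 + 0.14·94.41 = 92.0905.
Var(X) = E[X²] − (E[X])² = 92.0905 − 68.3598 = 23.7307.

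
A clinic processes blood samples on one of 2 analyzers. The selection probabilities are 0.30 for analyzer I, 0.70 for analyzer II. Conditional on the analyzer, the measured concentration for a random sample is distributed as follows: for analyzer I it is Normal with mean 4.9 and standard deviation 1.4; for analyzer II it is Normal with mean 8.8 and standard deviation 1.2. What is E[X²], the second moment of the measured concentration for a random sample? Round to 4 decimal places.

63.0070

For each component E[X²] = Var + (mean)², giving I: 25.97; II: 78.88.
Overall E[X²] = 0.3·25.97 + 0.7·78.88 = 63.007.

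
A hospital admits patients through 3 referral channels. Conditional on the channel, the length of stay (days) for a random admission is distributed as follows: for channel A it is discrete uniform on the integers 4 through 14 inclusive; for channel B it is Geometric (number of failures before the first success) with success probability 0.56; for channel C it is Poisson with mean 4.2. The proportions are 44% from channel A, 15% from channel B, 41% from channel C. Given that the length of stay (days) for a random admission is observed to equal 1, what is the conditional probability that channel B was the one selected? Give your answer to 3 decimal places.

Likelihoods P(X=1 | ·): A: 0; B: 0.2464; C: 0.0629814.
Posterior ∝ prior × likelihood. Numerator for B: 0.15·0.2464 = 0.03696.
Normalizing constant: 0.44·0 + 0.15·0.2464 + 0.41·0.0629814 = 0.0627824.
P(B | observation) = 0.03696 / 0.0627824 = 0.5887.

0.589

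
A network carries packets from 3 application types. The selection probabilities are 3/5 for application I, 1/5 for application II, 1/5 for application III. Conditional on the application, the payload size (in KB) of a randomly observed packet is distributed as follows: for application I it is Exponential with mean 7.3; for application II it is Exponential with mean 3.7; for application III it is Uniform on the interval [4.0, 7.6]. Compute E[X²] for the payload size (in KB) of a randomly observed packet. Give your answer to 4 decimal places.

76.3680

For each component E[X²] = Var + (mean)², giving I: 106.58; II: 27.38; III: 34.72.
Overall E[X²] = 0.6·106.58 + 0.2·27.38 + 0.2·34.72 = 76.368.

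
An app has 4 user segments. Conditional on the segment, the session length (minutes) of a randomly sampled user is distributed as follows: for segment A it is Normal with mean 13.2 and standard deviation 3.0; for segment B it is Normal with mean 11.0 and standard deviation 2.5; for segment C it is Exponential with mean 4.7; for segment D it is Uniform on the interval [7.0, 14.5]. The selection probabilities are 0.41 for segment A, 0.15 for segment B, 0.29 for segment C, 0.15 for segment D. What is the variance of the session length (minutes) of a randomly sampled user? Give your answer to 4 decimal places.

24.3142

Per component, A: μ=13.2, E[X²]=183.24; B: μ=11, E[X²]=127.25; C: μ=4.7, E[X²]=44.18; D: μ=10.75, E[X²]=120.25.
E[X] = 0.41·13.2 + 0.15·11 + 0.29·4.7 + 0.15·10.75 = 10.0375.
E[X²] = 0.41·183.24 + 0.15·127.25 + 0.29·44.18 + 0.15·120.25 = 125.066.
Var(X) = E[X²] − (E[X])² = 125.066 − 100.751 = 24.3142.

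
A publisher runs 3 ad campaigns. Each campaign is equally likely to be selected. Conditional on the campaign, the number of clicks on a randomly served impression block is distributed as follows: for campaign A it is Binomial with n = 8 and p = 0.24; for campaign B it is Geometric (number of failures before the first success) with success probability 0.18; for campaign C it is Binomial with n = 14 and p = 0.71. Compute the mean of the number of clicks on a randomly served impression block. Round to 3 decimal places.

5.472

Component means — A: 1.92; B: 4.55556; C: 9.94.
E[X] = 0.333333·1.92 + 0.333333·4.55556 + 0.333333·9.94 = 5.47185.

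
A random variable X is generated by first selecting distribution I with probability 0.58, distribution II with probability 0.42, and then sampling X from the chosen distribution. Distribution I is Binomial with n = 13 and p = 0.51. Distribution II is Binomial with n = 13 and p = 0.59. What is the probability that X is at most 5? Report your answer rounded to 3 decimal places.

Conditional on each component, P(X ≤ 5): I: 0.265906; II: 0.111395.
By total probability, P(X ≤ 5) = 0.58·0.265906 + 0.42·0.111395 = 0.201011.

0.201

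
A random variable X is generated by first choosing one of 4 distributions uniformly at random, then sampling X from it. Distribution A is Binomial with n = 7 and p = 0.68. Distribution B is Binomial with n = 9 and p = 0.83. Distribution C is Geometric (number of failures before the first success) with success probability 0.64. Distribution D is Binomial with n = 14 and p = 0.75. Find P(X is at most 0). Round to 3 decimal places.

0.160

Conditional on each component, P(X ≤ 0): A: 0.000343597; B: 1.18588e-07; C: 0.64; D: 3.72529e-09.
By total probability, P(X ≤ 0) = 0.25·0.000343597 + 0.25·1.18588e-07 + 0.25·0.64 + 0.25·3.72529e-09 = 0.160086.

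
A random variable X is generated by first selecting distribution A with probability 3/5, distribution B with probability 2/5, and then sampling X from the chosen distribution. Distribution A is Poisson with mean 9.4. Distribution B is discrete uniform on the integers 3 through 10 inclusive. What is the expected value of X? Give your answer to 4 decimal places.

8.2400

Component means — A: 9.4; B: 6.5.
E[X] = 0.6·9.4 + 0.4·6.5 = 8.24.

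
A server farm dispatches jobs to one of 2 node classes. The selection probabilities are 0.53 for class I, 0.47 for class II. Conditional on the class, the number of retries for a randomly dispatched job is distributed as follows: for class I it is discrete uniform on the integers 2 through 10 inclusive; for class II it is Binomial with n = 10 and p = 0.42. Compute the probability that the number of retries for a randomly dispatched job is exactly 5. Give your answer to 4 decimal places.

Conditional on each class, P(X = 5): I: 0.111111; II: 0.216166.
By total probability, P(X = 5) = 0.53·0.111111 + 0.47·0.216166 = 0.160487.

0.1605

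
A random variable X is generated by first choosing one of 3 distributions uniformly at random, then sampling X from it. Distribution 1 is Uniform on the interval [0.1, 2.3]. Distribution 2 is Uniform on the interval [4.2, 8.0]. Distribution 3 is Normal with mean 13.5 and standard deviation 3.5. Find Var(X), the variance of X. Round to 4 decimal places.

Per component, 1: μ=1.2, E[X²]=1.84333; 2: μ=6.1, E[X²]=38.4133; 3: μ=13.5, E[X²]=194.5.
E[X] = 0.333333·1.2 + 0.333333·6.1 + 0.333333·13.5 = 6.93333.
E[X²] = 0.333333·1.84333 + 0.333333·38.4133 + 0.333333·194.5 = 78.2522.
Var(X) = E[X²] − (E[X])² = 78.2522 − 48.0711 = 30.1811.

30.1811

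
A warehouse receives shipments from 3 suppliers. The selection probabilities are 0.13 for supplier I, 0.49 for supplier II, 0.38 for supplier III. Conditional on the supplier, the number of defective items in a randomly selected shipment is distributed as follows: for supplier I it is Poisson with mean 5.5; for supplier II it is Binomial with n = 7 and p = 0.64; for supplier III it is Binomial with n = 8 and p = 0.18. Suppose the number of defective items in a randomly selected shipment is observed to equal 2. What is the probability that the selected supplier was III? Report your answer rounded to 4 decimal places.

Likelihoods P(X=2 | ·): I: 0.0618124; II: 0.0520106; III: 0.275795.
Posterior ∝ prior × likelihood. Numerator for III: 0.38·0.275795 = 0.104802.
Normalizing constant: 0.13·0.0618124 + 0.49·0.0520106 + 0.38·0.275795 = 0.138323.
P(III | observation) = 0.104802 / 0.138323 = 0.757663.

0.7577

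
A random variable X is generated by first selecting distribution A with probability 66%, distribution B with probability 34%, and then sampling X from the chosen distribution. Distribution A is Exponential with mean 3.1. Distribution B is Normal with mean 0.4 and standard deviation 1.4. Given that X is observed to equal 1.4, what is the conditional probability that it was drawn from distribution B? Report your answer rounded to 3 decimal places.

0.356

Likelihoods f(1.4 | ·): A: 0.205355; B: 0.220797.
Posterior ∝ prior × likelihood. Numerator for B: 0.34·0.220797 = 0.0750709.
Normalizing constant: 0.66·0.205355 + 0.34·0.220797 = 0.210605.
P(B | observation) = 0.0750709 / 0.210605 = 0.356453.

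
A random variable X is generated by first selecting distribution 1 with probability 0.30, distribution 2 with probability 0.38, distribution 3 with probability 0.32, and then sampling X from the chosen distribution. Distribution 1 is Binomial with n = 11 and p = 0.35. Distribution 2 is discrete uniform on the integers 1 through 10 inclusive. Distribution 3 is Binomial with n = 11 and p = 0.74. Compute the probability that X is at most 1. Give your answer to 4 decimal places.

Conditional on each component, P(X ≤ 1): 1: 0.0605823; 2: 0.1; 3: 1.1858e-05.
By total probability, P(X ≤ 1) = 0.3·0.0605823 + 0.38·0.1 + 0.32·1.1858e-05 = 0.0561785.

0.0562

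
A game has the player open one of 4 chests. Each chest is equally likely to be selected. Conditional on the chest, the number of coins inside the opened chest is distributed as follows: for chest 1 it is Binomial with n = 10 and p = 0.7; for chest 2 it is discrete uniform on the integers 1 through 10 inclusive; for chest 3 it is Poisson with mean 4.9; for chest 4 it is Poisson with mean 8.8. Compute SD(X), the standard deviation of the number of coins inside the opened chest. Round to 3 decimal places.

2.878

Per component, 1: μ=7, E[X²]=51.1; 2: μ=5.5, E[X²]=38.5; 3: μ=4.9, E[X²]=28.91; 4: μ=8.8, E[X²]=86.24.
E[X] = 0.25·7 + 0.25·5.5 + 0.25·4.9 + 0.25·8.8 = 6.55.
E[X²] = 0.25·51.1 + 0.25·38.5 + 0.25·28.91 + 0.25·86.24 = 51.1875.
Var(X) = E[X²] − (E[X])² = 51.1875 − 42.9025 = 8.285.
SD(X) = √8.285 = 2.87837.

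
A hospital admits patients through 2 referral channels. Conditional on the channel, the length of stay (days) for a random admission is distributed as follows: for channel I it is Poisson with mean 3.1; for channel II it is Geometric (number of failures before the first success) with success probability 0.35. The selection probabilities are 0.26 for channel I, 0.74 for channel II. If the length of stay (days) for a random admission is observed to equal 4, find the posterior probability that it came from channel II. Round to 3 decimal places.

Likelihoods P(X=4 | ·): I: 0.17335; II: 0.0624772.
Posterior ∝ prior × likelihood. Numerator for II: 0.74·0.0624772 = 0.0462331.
Normalizing constant: 0.26·0.17335 + 0.74·0.0624772 = 0.091304.
P(II | observation) = 0.0462331 / 0.091304 = 0.506365.

0.506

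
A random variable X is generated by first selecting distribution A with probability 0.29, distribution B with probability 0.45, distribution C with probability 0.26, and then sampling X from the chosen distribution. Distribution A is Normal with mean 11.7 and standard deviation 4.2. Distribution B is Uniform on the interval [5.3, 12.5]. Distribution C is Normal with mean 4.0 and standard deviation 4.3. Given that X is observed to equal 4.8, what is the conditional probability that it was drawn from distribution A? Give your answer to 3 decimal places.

Likelihoods f(4.8 | ·): A: 0.0246368; B: 0; C: 0.0911854.
Posterior ∝ prior × likelihood. Numerator for A: 0.29·0.0246368 = 0.00714468.
Normalizing constant: 0.29·0.0246368 + 0.45·0 + 0.26·0.0911854 = 0.0308529.
P(A | observation) = 0.00714468 / 0.0308529 = 0.231572.

0.232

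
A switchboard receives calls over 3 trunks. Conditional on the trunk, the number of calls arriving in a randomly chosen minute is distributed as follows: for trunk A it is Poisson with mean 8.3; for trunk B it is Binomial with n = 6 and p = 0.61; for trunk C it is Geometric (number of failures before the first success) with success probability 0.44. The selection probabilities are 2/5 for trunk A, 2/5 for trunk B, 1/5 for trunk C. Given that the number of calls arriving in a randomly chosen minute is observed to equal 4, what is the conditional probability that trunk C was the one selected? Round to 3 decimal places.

Likelihoods P(X=4 | ·): A: 0.0491425; B: 0.315893; C: 0.0432718.
Posterior ∝ prior × likelihood. Numerator for C: 0.2·0.0432718 = 0.00865436.
Normalizing constant: 0.4·0.0491425 + 0.4·0.315893 + 0.2·0.0432718 = 0.154668.
P(C | observation) = 0.00865436 / 0.154668 = 0.0559542.

0.056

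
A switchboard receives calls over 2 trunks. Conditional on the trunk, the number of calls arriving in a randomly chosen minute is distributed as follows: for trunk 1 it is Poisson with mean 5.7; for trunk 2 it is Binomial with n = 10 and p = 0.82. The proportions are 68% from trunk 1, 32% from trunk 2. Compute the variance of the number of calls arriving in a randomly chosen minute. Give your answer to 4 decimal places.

Per component, 1: μ=5.7, E[X²]=38.19; 2: μ=8.2, E[X²]=68.716.
E[X] = 0.68·5.7 + 0.32·8.2 = 6.5.
E[X²] = 0.68·38.19 + 0.32·68.716 = 47.9583.
Var(X) = E[X²] − (E[X])² = 47.9583 − 42.25 = 5.70832.

5.7083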